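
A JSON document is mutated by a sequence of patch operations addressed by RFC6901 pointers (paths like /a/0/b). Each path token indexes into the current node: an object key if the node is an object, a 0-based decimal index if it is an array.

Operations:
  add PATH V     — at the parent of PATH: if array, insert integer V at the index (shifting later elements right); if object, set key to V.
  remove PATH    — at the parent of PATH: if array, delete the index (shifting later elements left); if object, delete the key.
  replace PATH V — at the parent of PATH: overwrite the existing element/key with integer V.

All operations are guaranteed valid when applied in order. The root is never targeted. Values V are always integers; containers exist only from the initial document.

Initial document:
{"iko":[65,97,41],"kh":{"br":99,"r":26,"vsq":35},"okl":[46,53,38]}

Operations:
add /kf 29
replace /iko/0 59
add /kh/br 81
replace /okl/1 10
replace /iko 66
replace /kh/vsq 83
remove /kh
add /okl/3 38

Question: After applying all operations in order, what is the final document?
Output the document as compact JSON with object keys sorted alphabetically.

Answer: {"iko":66,"kf":29,"okl":[46,10,38,38]}

Derivation:
After op 1 (add /kf 29): {"iko":[65,97,41],"kf":29,"kh":{"br":99,"r":26,"vsq":35},"okl":[46,53,38]}
After op 2 (replace /iko/0 59): {"iko":[59,97,41],"kf":29,"kh":{"br":99,"r":26,"vsq":35},"okl":[46,53,38]}
After op 3 (add /kh/br 81): {"iko":[59,97,41],"kf":29,"kh":{"br":81,"r":26,"vsq":35},"okl":[46,53,38]}
After op 4 (replace /okl/1 10): {"iko":[59,97,41],"kf":29,"kh":{"br":81,"r":26,"vsq":35},"okl":[46,10,38]}
After op 5 (replace /iko 66): {"iko":66,"kf":29,"kh":{"br":81,"r":26,"vsq":35},"okl":[46,10,38]}
After op 6 (replace /kh/vsq 83): {"iko":66,"kf":29,"kh":{"br":81,"r":26,"vsq":83},"okl":[46,10,38]}
After op 7 (remove /kh): {"iko":66,"kf":29,"okl":[46,10,38]}
After op 8 (add /okl/3 38): {"iko":66,"kf":29,"okl":[46,10,38,38]}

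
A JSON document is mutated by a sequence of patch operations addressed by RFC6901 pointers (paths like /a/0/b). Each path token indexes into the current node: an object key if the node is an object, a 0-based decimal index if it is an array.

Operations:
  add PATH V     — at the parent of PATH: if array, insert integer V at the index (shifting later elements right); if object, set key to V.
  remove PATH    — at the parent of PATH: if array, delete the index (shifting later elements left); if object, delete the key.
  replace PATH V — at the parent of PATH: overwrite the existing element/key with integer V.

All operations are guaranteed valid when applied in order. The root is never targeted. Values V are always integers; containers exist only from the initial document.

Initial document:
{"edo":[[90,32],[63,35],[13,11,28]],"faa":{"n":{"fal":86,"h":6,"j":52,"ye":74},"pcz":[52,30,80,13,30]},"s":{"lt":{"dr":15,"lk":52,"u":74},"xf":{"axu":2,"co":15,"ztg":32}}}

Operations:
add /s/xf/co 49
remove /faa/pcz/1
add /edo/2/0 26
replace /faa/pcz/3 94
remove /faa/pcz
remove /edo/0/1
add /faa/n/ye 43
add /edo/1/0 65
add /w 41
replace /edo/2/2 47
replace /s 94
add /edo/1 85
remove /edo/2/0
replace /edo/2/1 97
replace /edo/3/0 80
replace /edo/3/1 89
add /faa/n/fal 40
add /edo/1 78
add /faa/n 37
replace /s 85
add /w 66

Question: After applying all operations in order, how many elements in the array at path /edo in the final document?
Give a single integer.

Answer: 5

Derivation:
After op 1 (add /s/xf/co 49): {"edo":[[90,32],[63,35],[13,11,28]],"faa":{"n":{"fal":86,"h":6,"j":52,"ye":74},"pcz":[52,30,80,13,30]},"s":{"lt":{"dr":15,"lk":52,"u":74},"xf":{"axu":2,"co":49,"ztg":32}}}
After op 2 (remove /faa/pcz/1): {"edo":[[90,32],[63,35],[13,11,28]],"faa":{"n":{"fal":86,"h":6,"j":52,"ye":74},"pcz":[52,80,13,30]},"s":{"lt":{"dr":15,"lk":52,"u":74},"xf":{"axu":2,"co":49,"ztg":32}}}
After op 3 (add /edo/2/0 26): {"edo":[[90,32],[63,35],[26,13,11,28]],"faa":{"n":{"fal":86,"h":6,"j":52,"ye":74},"pcz":[52,80,13,30]},"s":{"lt":{"dr":15,"lk":52,"u":74},"xf":{"axu":2,"co":49,"ztg":32}}}
After op 4 (replace /faa/pcz/3 94): {"edo":[[90,32],[63,35],[26,13,11,28]],"faa":{"n":{"fal":86,"h":6,"j":52,"ye":74},"pcz":[52,80,13,94]},"s":{"lt":{"dr":15,"lk":52,"u":74},"xf":{"axu":2,"co":49,"ztg":32}}}
After op 5 (remove /faa/pcz): {"edo":[[90,32],[63,35],[26,13,11,28]],"faa":{"n":{"fal":86,"h":6,"j":52,"ye":74}},"s":{"lt":{"dr":15,"lk":52,"u":74},"xf":{"axu":2,"co":49,"ztg":32}}}
After op 6 (remove /edo/0/1): {"edo":[[90],[63,35],[26,13,11,28]],"faa":{"n":{"fal":86,"h":6,"j":52,"ye":74}},"s":{"lt":{"dr":15,"lk":52,"u":74},"xf":{"axu":2,"co":49,"ztg":32}}}
After op 7 (add /faa/n/ye 43): {"edo":[[90],[63,35],[26,13,11,28]],"faa":{"n":{"fal":86,"h":6,"j":52,"ye":43}},"s":{"lt":{"dr":15,"lk":52,"u":74},"xf":{"axu":2,"co":49,"ztg":32}}}
After op 8 (add /edo/1/0 65): {"edo":[[90],[65,63,35],[26,13,11,28]],"faa":{"n":{"fal":86,"h":6,"j":52,"ye":43}},"s":{"lt":{"dr":15,"lk":52,"u":74},"xf":{"axu":2,"co":49,"ztg":32}}}
After op 9 (add /w 41): {"edo":[[90],[65,63,35],[26,13,11,28]],"faa":{"n":{"fal":86,"h":6,"j":52,"ye":43}},"s":{"lt":{"dr":15,"lk":52,"u":74},"xf":{"axu":2,"co":49,"ztg":32}},"w":41}
After op 10 (replace /edo/2/2 47): {"edo":[[90],[65,63,35],[26,13,47,28]],"faa":{"n":{"fal":86,"h":6,"j":52,"ye":43}},"s":{"lt":{"dr":15,"lk":52,"u":74},"xf":{"axu":2,"co":49,"ztg":32}},"w":41}
After op 11 (replace /s 94): {"edo":[[90],[65,63,35],[26,13,47,28]],"faa":{"n":{"fal":86,"h":6,"j":52,"ye":43}},"s":94,"w":41}
After op 12 (add /edo/1 85): {"edo":[[90],85,[65,63,35],[26,13,47,28]],"faa":{"n":{"fal":86,"h":6,"j":52,"ye":43}},"s":94,"w":41}
After op 13 (remove /edo/2/0): {"edo":[[90],85,[63,35],[26,13,47,28]],"faa":{"n":{"fal":86,"h":6,"j":52,"ye":43}},"s":94,"w":41}
After op 14 (replace /edo/2/1 97): {"edo":[[90],85,[63,97],[26,13,47,28]],"faa":{"n":{"fal":86,"h":6,"j":52,"ye":43}},"s":94,"w":41}
After op 15 (replace /edo/3/0 80): {"edo":[[90],85,[63,97],[80,13,47,28]],"faa":{"n":{"fal":86,"h":6,"j":52,"ye":43}},"s":94,"w":41}
After op 16 (replace /edo/3/1 89): {"edo":[[90],85,[63,97],[80,89,47,28]],"faa":{"n":{"fal":86,"h":6,"j":52,"ye":43}},"s":94,"w":41}
After op 17 (add /faa/n/fal 40): {"edo":[[90],85,[63,97],[80,89,47,28]],"faa":{"n":{"fal":40,"h":6,"j":52,"ye":43}},"s":94,"w":41}
After op 18 (add /edo/1 78): {"edo":[[90],78,85,[63,97],[80,89,47,28]],"faa":{"n":{"fal":40,"h":6,"j":52,"ye":43}},"s":94,"w":41}
After op 19 (add /faa/n 37): {"edo":[[90],78,85,[63,97],[80,89,47,28]],"faa":{"n":37},"s":94,"w":41}
After op 20 (replace /s 85): {"edo":[[90],78,85,[63,97],[80,89,47,28]],"faa":{"n":37},"s":85,"w":41}
After op 21 (add /w 66): {"edo":[[90],78,85,[63,97],[80,89,47,28]],"faa":{"n":37},"s":85,"w":66}
Size at path /edo: 5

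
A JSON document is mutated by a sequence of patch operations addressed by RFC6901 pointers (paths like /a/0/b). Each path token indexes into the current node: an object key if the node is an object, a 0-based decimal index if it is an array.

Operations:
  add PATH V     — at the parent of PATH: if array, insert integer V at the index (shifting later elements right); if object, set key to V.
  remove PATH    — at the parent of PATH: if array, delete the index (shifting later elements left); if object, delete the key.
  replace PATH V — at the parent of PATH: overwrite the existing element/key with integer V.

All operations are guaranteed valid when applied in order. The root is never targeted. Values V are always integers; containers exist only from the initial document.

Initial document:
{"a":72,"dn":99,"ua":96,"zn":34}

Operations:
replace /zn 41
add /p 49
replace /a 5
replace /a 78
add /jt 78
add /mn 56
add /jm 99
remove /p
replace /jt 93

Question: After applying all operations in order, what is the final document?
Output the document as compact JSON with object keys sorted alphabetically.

Answer: {"a":78,"dn":99,"jm":99,"jt":93,"mn":56,"ua":96,"zn":41}

Derivation:
After op 1 (replace /zn 41): {"a":72,"dn":99,"ua":96,"zn":41}
After op 2 (add /p 49): {"a":72,"dn":99,"p":49,"ua":96,"zn":41}
After op 3 (replace /a 5): {"a":5,"dn":99,"p":49,"ua":96,"zn":41}
After op 4 (replace /a 78): {"a":78,"dn":99,"p":49,"ua":96,"zn":41}
After op 5 (add /jt 78): {"a":78,"dn":99,"jt":78,"p":49,"ua":96,"zn":41}
After op 6 (add /mn 56): {"a":78,"dn":99,"jt":78,"mn":56,"p":49,"ua":96,"zn":41}
After op 7 (add /jm 99): {"a":78,"dn":99,"jm":99,"jt":78,"mn":56,"p":49,"ua":96,"zn":41}
After op 8 (remove /p): {"a":78,"dn":99,"jm":99,"jt":78,"mn":56,"ua":96,"zn":41}
After op 9 (replace /jt 93): {"a":78,"dn":99,"jm":99,"jt":93,"mn":56,"ua":96,"zn":41}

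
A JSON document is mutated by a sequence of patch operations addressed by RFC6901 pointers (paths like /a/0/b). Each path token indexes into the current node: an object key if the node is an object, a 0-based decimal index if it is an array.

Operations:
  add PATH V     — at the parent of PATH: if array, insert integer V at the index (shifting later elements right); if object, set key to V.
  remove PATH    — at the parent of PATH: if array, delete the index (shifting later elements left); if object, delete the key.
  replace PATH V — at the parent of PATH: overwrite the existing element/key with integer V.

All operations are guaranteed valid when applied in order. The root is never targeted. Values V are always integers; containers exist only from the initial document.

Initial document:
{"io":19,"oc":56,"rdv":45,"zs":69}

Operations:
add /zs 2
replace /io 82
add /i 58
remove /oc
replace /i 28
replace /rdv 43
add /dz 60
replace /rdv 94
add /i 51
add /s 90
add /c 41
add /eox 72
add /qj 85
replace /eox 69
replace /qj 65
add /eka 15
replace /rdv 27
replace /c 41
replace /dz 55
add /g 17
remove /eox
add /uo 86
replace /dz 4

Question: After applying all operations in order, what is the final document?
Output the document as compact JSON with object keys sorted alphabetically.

Answer: {"c":41,"dz":4,"eka":15,"g":17,"i":51,"io":82,"qj":65,"rdv":27,"s":90,"uo":86,"zs":2}

Derivation:
After op 1 (add /zs 2): {"io":19,"oc":56,"rdv":45,"zs":2}
After op 2 (replace /io 82): {"io":82,"oc":56,"rdv":45,"zs":2}
After op 3 (add /i 58): {"i":58,"io":82,"oc":56,"rdv":45,"zs":2}
After op 4 (remove /oc): {"i":58,"io":82,"rdv":45,"zs":2}
After op 5 (replace /i 28): {"i":28,"io":82,"rdv":45,"zs":2}
After op 6 (replace /rdv 43): {"i":28,"io":82,"rdv":43,"zs":2}
After op 7 (add /dz 60): {"dz":60,"i":28,"io":82,"rdv":43,"zs":2}
After op 8 (replace /rdv 94): {"dz":60,"i":28,"io":82,"rdv":94,"zs":2}
After op 9 (add /i 51): {"dz":60,"i":51,"io":82,"rdv":94,"zs":2}
After op 10 (add /s 90): {"dz":60,"i":51,"io":82,"rdv":94,"s":90,"zs":2}
After op 11 (add /c 41): {"c":41,"dz":60,"i":51,"io":82,"rdv":94,"s":90,"zs":2}
After op 12 (add /eox 72): {"c":41,"dz":60,"eox":72,"i":51,"io":82,"rdv":94,"s":90,"zs":2}
After op 13 (add /qj 85): {"c":41,"dz":60,"eox":72,"i":51,"io":82,"qj":85,"rdv":94,"s":90,"zs":2}
After op 14 (replace /eox 69): {"c":41,"dz":60,"eox":69,"i":51,"io":82,"qj":85,"rdv":94,"s":90,"zs":2}
After op 15 (replace /qj 65): {"c":41,"dz":60,"eox":69,"i":51,"io":82,"qj":65,"rdv":94,"s":90,"zs":2}
After op 16 (add /eka 15): {"c":41,"dz":60,"eka":15,"eox":69,"i":51,"io":82,"qj":65,"rdv":94,"s":90,"zs":2}
After op 17 (replace /rdv 27): {"c":41,"dz":60,"eka":15,"eox":69,"i":51,"io":82,"qj":65,"rdv":27,"s":90,"zs":2}
After op 18 (replace /c 41): {"c":41,"dz":60,"eka":15,"eox":69,"i":51,"io":82,"qj":65,"rdv":27,"s":90,"zs":2}
After op 19 (replace /dz 55): {"c":41,"dz":55,"eka":15,"eox":69,"i":51,"io":82,"qj":65,"rdv":27,"s":90,"zs":2}
After op 20 (add /g 17): {"c":41,"dz":55,"eka":15,"eox":69,"g":17,"i":51,"io":82,"qj":65,"rdv":27,"s":90,"zs":2}
After op 21 (remove /eox): {"c":41,"dz":55,"eka":15,"g":17,"i":51,"io":82,"qj":65,"rdv":27,"s":90,"zs":2}
After op 22 (add /uo 86): {"c":41,"dz":55,"eka":15,"g":17,"i":51,"io":82,"qj":65,"rdv":27,"s":90,"uo":86,"zs":2}
After op 23 (replace /dz 4): {"c":41,"dz":4,"eka":15,"g":17,"i":51,"io":82,"qj":65,"rdv":27,"s":90,"uo":86,"zs":2}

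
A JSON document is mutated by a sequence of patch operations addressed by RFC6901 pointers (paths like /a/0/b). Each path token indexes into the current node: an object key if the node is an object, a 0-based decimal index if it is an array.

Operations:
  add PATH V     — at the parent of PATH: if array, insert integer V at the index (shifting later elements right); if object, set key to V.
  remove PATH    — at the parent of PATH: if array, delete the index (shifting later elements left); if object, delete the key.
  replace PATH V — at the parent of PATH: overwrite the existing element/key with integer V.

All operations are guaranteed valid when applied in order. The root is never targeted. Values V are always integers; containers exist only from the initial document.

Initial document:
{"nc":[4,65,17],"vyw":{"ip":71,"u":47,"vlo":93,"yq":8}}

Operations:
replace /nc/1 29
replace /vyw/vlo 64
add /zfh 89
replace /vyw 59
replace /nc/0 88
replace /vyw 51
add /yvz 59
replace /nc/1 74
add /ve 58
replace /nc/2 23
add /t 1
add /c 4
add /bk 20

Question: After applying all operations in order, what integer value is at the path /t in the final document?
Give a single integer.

After op 1 (replace /nc/1 29): {"nc":[4,29,17],"vyw":{"ip":71,"u":47,"vlo":93,"yq":8}}
After op 2 (replace /vyw/vlo 64): {"nc":[4,29,17],"vyw":{"ip":71,"u":47,"vlo":64,"yq":8}}
After op 3 (add /zfh 89): {"nc":[4,29,17],"vyw":{"ip":71,"u":47,"vlo":64,"yq":8},"zfh":89}
After op 4 (replace /vyw 59): {"nc":[4,29,17],"vyw":59,"zfh":89}
After op 5 (replace /nc/0 88): {"nc":[88,29,17],"vyw":59,"zfh":89}
After op 6 (replace /vyw 51): {"nc":[88,29,17],"vyw":51,"zfh":89}
After op 7 (add /yvz 59): {"nc":[88,29,17],"vyw":51,"yvz":59,"zfh":89}
After op 8 (replace /nc/1 74): {"nc":[88,74,17],"vyw":51,"yvz":59,"zfh":89}
After op 9 (add /ve 58): {"nc":[88,74,17],"ve":58,"vyw":51,"yvz":59,"zfh":89}
After op 10 (replace /nc/2 23): {"nc":[88,74,23],"ve":58,"vyw":51,"yvz":59,"zfh":89}
After op 11 (add /t 1): {"nc":[88,74,23],"t":1,"ve":58,"vyw":51,"yvz":59,"zfh":89}
After op 12 (add /c 4): {"c":4,"nc":[88,74,23],"t":1,"ve":58,"vyw":51,"yvz":59,"zfh":89}
After op 13 (add /bk 20): {"bk":20,"c":4,"nc":[88,74,23],"t":1,"ve":58,"vyw":51,"yvz":59,"zfh":89}
Value at /t: 1

Answer: 1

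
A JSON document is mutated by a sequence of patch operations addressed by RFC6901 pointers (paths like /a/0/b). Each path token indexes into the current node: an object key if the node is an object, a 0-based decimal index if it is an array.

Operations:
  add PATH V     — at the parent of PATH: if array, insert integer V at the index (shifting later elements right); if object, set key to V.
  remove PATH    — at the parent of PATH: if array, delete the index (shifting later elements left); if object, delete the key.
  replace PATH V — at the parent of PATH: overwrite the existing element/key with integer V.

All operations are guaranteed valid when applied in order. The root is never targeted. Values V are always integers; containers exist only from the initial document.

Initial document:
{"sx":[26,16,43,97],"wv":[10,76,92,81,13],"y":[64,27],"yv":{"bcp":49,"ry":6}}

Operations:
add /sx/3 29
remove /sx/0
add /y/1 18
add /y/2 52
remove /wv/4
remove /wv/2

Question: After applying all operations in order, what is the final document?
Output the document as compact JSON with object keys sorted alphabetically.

After op 1 (add /sx/3 29): {"sx":[26,16,43,29,97],"wv":[10,76,92,81,13],"y":[64,27],"yv":{"bcp":49,"ry":6}}
After op 2 (remove /sx/0): {"sx":[16,43,29,97],"wv":[10,76,92,81,13],"y":[64,27],"yv":{"bcp":49,"ry":6}}
After op 3 (add /y/1 18): {"sx":[16,43,29,97],"wv":[10,76,92,81,13],"y":[64,18,27],"yv":{"bcp":49,"ry":6}}
After op 4 (add /y/2 52): {"sx":[16,43,29,97],"wv":[10,76,92,81,13],"y":[64,18,52,27],"yv":{"bcp":49,"ry":6}}
After op 5 (remove /wv/4): {"sx":[16,43,29,97],"wv":[10,76,92,81],"y":[64,18,52,27],"yv":{"bcp":49,"ry":6}}
After op 6 (remove /wv/2): {"sx":[16,43,29,97],"wv":[10,76,81],"y":[64,18,52,27],"yv":{"bcp":49,"ry":6}}

Answer: {"sx":[16,43,29,97],"wv":[10,76,81],"y":[64,18,52,27],"yv":{"bcp":49,"ry":6}}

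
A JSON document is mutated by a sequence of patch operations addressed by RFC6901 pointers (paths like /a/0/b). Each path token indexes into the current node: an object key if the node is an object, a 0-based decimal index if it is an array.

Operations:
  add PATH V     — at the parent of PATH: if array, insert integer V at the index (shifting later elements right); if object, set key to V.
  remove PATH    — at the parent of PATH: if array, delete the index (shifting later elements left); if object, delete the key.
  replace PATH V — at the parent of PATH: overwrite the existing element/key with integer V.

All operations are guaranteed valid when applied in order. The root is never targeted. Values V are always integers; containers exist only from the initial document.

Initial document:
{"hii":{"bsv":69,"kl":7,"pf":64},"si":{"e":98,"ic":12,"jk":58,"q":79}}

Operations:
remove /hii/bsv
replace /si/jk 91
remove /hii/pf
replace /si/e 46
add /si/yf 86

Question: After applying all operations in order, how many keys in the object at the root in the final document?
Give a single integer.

After op 1 (remove /hii/bsv): {"hii":{"kl":7,"pf":64},"si":{"e":98,"ic":12,"jk":58,"q":79}}
After op 2 (replace /si/jk 91): {"hii":{"kl":7,"pf":64},"si":{"e":98,"ic":12,"jk":91,"q":79}}
After op 3 (remove /hii/pf): {"hii":{"kl":7},"si":{"e":98,"ic":12,"jk":91,"q":79}}
After op 4 (replace /si/e 46): {"hii":{"kl":7},"si":{"e":46,"ic":12,"jk":91,"q":79}}
After op 5 (add /si/yf 86): {"hii":{"kl":7},"si":{"e":46,"ic":12,"jk":91,"q":79,"yf":86}}
Size at the root: 2

Answer: 2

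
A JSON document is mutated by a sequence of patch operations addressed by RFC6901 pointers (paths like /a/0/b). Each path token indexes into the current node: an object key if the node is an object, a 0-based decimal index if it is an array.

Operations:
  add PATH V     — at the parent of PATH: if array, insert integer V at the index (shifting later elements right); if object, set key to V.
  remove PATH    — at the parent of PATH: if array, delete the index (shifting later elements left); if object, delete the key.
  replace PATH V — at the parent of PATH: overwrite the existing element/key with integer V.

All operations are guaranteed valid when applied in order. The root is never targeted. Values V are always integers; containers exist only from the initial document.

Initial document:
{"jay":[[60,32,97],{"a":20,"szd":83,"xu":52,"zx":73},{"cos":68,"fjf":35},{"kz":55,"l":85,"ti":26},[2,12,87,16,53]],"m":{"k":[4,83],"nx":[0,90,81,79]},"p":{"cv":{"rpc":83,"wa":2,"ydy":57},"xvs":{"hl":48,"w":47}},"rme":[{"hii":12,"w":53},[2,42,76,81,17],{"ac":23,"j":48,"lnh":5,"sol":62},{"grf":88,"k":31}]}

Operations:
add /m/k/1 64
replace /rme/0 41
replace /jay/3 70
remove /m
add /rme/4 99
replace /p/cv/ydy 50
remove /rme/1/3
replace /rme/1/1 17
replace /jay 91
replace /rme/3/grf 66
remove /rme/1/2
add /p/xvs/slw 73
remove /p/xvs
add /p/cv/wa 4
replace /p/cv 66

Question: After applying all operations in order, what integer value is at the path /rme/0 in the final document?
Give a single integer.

Answer: 41

Derivation:
After op 1 (add /m/k/1 64): {"jay":[[60,32,97],{"a":20,"szd":83,"xu":52,"zx":73},{"cos":68,"fjf":35},{"kz":55,"l":85,"ti":26},[2,12,87,16,53]],"m":{"k":[4,64,83],"nx":[0,90,81,79]},"p":{"cv":{"rpc":83,"wa":2,"ydy":57},"xvs":{"hl":48,"w":47}},"rme":[{"hii":12,"w":53},[2,42,76,81,17],{"ac":23,"j":48,"lnh":5,"sol":62},{"grf":88,"k":31}]}
After op 2 (replace /rme/0 41): {"jay":[[60,32,97],{"a":20,"szd":83,"xu":52,"zx":73},{"cos":68,"fjf":35},{"kz":55,"l":85,"ti":26},[2,12,87,16,53]],"m":{"k":[4,64,83],"nx":[0,90,81,79]},"p":{"cv":{"rpc":83,"wa":2,"ydy":57},"xvs":{"hl":48,"w":47}},"rme":[41,[2,42,76,81,17],{"ac":23,"j":48,"lnh":5,"sol":62},{"grf":88,"k":31}]}
After op 3 (replace /jay/3 70): {"jay":[[60,32,97],{"a":20,"szd":83,"xu":52,"zx":73},{"cos":68,"fjf":35},70,[2,12,87,16,53]],"m":{"k":[4,64,83],"nx":[0,90,81,79]},"p":{"cv":{"rpc":83,"wa":2,"ydy":57},"xvs":{"hl":48,"w":47}},"rme":[41,[2,42,76,81,17],{"ac":23,"j":48,"lnh":5,"sol":62},{"grf":88,"k":31}]}
After op 4 (remove /m): {"jay":[[60,32,97],{"a":20,"szd":83,"xu":52,"zx":73},{"cos":68,"fjf":35},70,[2,12,87,16,53]],"p":{"cv":{"rpc":83,"wa":2,"ydy":57},"xvs":{"hl":48,"w":47}},"rme":[41,[2,42,76,81,17],{"ac":23,"j":48,"lnh":5,"sol":62},{"grf":88,"k":31}]}
After op 5 (add /rme/4 99): {"jay":[[60,32,97],{"a":20,"szd":83,"xu":52,"zx":73},{"cos":68,"fjf":35},70,[2,12,87,16,53]],"p":{"cv":{"rpc":83,"wa":2,"ydy":57},"xvs":{"hl":48,"w":47}},"rme":[41,[2,42,76,81,17],{"ac":23,"j":48,"lnh":5,"sol":62},{"grf":88,"k":31},99]}
After op 6 (replace /p/cv/ydy 50): {"jay":[[60,32,97],{"a":20,"szd":83,"xu":52,"zx":73},{"cos":68,"fjf":35},70,[2,12,87,16,53]],"p":{"cv":{"rpc":83,"wa":2,"ydy":50},"xvs":{"hl":48,"w":47}},"rme":[41,[2,42,76,81,17],{"ac":23,"j":48,"lnh":5,"sol":62},{"grf":88,"k":31},99]}
After op 7 (remove /rme/1/3): {"jay":[[60,32,97],{"a":20,"szd":83,"xu":52,"zx":73},{"cos":68,"fjf":35},70,[2,12,87,16,53]],"p":{"cv":{"rpc":83,"wa":2,"ydy":50},"xvs":{"hl":48,"w":47}},"rme":[41,[2,42,76,17],{"ac":23,"j":48,"lnh":5,"sol":62},{"grf":88,"k":31},99]}
After op 8 (replace /rme/1/1 17): {"jay":[[60,32,97],{"a":20,"szd":83,"xu":52,"zx":73},{"cos":68,"fjf":35},70,[2,12,87,16,53]],"p":{"cv":{"rpc":83,"wa":2,"ydy":50},"xvs":{"hl":48,"w":47}},"rme":[41,[2,17,76,17],{"ac":23,"j":48,"lnh":5,"sol":62},{"grf":88,"k":31},99]}
After op 9 (replace /jay 91): {"jay":91,"p":{"cv":{"rpc":83,"wa":2,"ydy":50},"xvs":{"hl":48,"w":47}},"rme":[41,[2,17,76,17],{"ac":23,"j":48,"lnh":5,"sol":62},{"grf":88,"k":31},99]}
After op 10 (replace /rme/3/grf 66): {"jay":91,"p":{"cv":{"rpc":83,"wa":2,"ydy":50},"xvs":{"hl":48,"w":47}},"rme":[41,[2,17,76,17],{"ac":23,"j":48,"lnh":5,"sol":62},{"grf":66,"k":31},99]}
After op 11 (remove /rme/1/2): {"jay":91,"p":{"cv":{"rpc":83,"wa":2,"ydy":50},"xvs":{"hl":48,"w":47}},"rme":[41,[2,17,17],{"ac":23,"j":48,"lnh":5,"sol":62},{"grf":66,"k":31},99]}
After op 12 (add /p/xvs/slw 73): {"jay":91,"p":{"cv":{"rpc":83,"wa":2,"ydy":50},"xvs":{"hl":48,"slw":73,"w":47}},"rme":[41,[2,17,17],{"ac":23,"j":48,"lnh":5,"sol":62},{"grf":66,"k":31},99]}
After op 13 (remove /p/xvs): {"jay":91,"p":{"cv":{"rpc":83,"wa":2,"ydy":50}},"rme":[41,[2,17,17],{"ac":23,"j":48,"lnh":5,"sol":62},{"grf":66,"k":31},99]}
After op 14 (add /p/cv/wa 4): {"jay":91,"p":{"cv":{"rpc":83,"wa":4,"ydy":50}},"rme":[41,[2,17,17],{"ac":23,"j":48,"lnh":5,"sol":62},{"grf":66,"k":31},99]}
After op 15 (replace /p/cv 66): {"jay":91,"p":{"cv":66},"rme":[41,[2,17,17],{"ac":23,"j":48,"lnh":5,"sol":62},{"grf":66,"k":31},99]}
Value at /rme/0: 41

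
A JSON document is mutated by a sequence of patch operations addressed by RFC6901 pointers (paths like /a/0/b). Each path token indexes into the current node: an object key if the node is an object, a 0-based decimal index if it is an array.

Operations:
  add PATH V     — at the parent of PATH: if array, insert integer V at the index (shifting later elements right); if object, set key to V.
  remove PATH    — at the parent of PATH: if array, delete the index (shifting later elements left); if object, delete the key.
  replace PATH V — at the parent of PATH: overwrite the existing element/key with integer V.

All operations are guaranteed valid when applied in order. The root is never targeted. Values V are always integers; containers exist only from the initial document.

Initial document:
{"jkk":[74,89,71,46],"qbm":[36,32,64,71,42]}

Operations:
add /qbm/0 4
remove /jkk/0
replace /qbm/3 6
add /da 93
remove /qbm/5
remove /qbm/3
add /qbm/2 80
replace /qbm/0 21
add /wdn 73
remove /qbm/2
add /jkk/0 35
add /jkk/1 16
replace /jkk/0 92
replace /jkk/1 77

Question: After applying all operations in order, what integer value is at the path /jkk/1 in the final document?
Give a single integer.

Answer: 77

Derivation:
After op 1 (add /qbm/0 4): {"jkk":[74,89,71,46],"qbm":[4,36,32,64,71,42]}
After op 2 (remove /jkk/0): {"jkk":[89,71,46],"qbm":[4,36,32,64,71,42]}
After op 3 (replace /qbm/3 6): {"jkk":[89,71,46],"qbm":[4,36,32,6,71,42]}
After op 4 (add /da 93): {"da":93,"jkk":[89,71,46],"qbm":[4,36,32,6,71,42]}
After op 5 (remove /qbm/5): {"da":93,"jkk":[89,71,46],"qbm":[4,36,32,6,71]}
After op 6 (remove /qbm/3): {"da":93,"jkk":[89,71,46],"qbm":[4,36,32,71]}
After op 7 (add /qbm/2 80): {"da":93,"jkk":[89,71,46],"qbm":[4,36,80,32,71]}
After op 8 (replace /qbm/0 21): {"da":93,"jkk":[89,71,46],"qbm":[21,36,80,32,71]}
After op 9 (add /wdn 73): {"da":93,"jkk":[89,71,46],"qbm":[21,36,80,32,71],"wdn":73}
After op 10 (remove /qbm/2): {"da":93,"jkk":[89,71,46],"qbm":[21,36,32,71],"wdn":73}
After op 11 (add /jkk/0 35): {"da":93,"jkk":[35,89,71,46],"qbm":[21,36,32,71],"wdn":73}
After op 12 (add /jkk/1 16): {"da":93,"jkk":[35,16,89,71,46],"qbm":[21,36,32,71],"wdn":73}
After op 13 (replace /jkk/0 92): {"da":93,"jkk":[92,16,89,71,46],"qbm":[21,36,32,71],"wdn":73}
After op 14 (replace /jkk/1 77): {"da":93,"jkk":[92,77,89,71,46],"qbm":[21,36,32,71],"wdn":73}
Value at /jkk/1: 77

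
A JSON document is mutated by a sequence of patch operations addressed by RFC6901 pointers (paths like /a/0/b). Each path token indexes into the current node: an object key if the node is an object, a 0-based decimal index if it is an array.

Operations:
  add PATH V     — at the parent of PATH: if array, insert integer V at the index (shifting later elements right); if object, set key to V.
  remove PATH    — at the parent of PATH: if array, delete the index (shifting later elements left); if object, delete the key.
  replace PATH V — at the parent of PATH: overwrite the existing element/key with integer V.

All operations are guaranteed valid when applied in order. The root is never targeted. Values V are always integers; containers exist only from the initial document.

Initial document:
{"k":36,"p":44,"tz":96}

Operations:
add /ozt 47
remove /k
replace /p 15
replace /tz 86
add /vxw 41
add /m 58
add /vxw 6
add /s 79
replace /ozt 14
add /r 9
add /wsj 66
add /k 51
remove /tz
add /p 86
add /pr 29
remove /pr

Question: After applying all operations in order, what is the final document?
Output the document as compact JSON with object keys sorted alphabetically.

Answer: {"k":51,"m":58,"ozt":14,"p":86,"r":9,"s":79,"vxw":6,"wsj":66}

Derivation:
After op 1 (add /ozt 47): {"k":36,"ozt":47,"p":44,"tz":96}
After op 2 (remove /k): {"ozt":47,"p":44,"tz":96}
After op 3 (replace /p 15): {"ozt":47,"p":15,"tz":96}
After op 4 (replace /tz 86): {"ozt":47,"p":15,"tz":86}
After op 5 (add /vxw 41): {"ozt":47,"p":15,"tz":86,"vxw":41}
After op 6 (add /m 58): {"m":58,"ozt":47,"p":15,"tz":86,"vxw":41}
After op 7 (add /vxw 6): {"m":58,"ozt":47,"p":15,"tz":86,"vxw":6}
After op 8 (add /s 79): {"m":58,"ozt":47,"p":15,"s":79,"tz":86,"vxw":6}
After op 9 (replace /ozt 14): {"m":58,"ozt":14,"p":15,"s":79,"tz":86,"vxw":6}
After op 10 (add /r 9): {"m":58,"ozt":14,"p":15,"r":9,"s":79,"tz":86,"vxw":6}
After op 11 (add /wsj 66): {"m":58,"ozt":14,"p":15,"r":9,"s":79,"tz":86,"vxw":6,"wsj":66}
After op 12 (add /k 51): {"k":51,"m":58,"ozt":14,"p":15,"r":9,"s":79,"tz":86,"vxw":6,"wsj":66}
After op 13 (remove /tz): {"k":51,"m":58,"ozt":14,"p":15,"r":9,"s":79,"vxw":6,"wsj":66}
After op 14 (add /p 86): {"k":51,"m":58,"ozt":14,"p":86,"r":9,"s":79,"vxw":6,"wsj":66}
After op 15 (add /pr 29): {"k":51,"m":58,"ozt":14,"p":86,"pr":29,"r":9,"s":79,"vxw":6,"wsj":66}
After op 16 (remove /pr): {"k":51,"m":58,"ozt":14,"p":86,"r":9,"s":79,"vxw":6,"wsj":66}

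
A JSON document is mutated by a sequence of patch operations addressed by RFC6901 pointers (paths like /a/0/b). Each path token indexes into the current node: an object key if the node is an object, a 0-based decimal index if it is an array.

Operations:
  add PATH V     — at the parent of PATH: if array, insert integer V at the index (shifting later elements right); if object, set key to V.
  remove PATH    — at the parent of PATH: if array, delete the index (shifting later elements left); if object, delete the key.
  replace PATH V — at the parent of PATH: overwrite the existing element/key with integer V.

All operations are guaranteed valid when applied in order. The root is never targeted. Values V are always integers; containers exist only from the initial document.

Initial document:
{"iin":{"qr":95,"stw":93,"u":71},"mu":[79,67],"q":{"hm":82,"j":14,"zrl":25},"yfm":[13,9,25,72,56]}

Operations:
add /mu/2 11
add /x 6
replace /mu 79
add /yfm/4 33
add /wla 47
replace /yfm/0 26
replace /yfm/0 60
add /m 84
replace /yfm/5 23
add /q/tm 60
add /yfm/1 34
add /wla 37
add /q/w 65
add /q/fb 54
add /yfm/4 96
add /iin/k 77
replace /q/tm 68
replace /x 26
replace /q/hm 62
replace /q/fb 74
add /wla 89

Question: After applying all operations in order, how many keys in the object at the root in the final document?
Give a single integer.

After op 1 (add /mu/2 11): {"iin":{"qr":95,"stw":93,"u":71},"mu":[79,67,11],"q":{"hm":82,"j":14,"zrl":25},"yfm":[13,9,25,72,56]}
After op 2 (add /x 6): {"iin":{"qr":95,"stw":93,"u":71},"mu":[79,67,11],"q":{"hm":82,"j":14,"zrl":25},"x":6,"yfm":[13,9,25,72,56]}
After op 3 (replace /mu 79): {"iin":{"qr":95,"stw":93,"u":71},"mu":79,"q":{"hm":82,"j":14,"zrl":25},"x":6,"yfm":[13,9,25,72,56]}
After op 4 (add /yfm/4 33): {"iin":{"qr":95,"stw":93,"u":71},"mu":79,"q":{"hm":82,"j":14,"zrl":25},"x":6,"yfm":[13,9,25,72,33,56]}
After op 5 (add /wla 47): {"iin":{"qr":95,"stw":93,"u":71},"mu":79,"q":{"hm":82,"j":14,"zrl":25},"wla":47,"x":6,"yfm":[13,9,25,72,33,56]}
After op 6 (replace /yfm/0 26): {"iin":{"qr":95,"stw":93,"u":71},"mu":79,"q":{"hm":82,"j":14,"zrl":25},"wla":47,"x":6,"yfm":[26,9,25,72,33,56]}
After op 7 (replace /yfm/0 60): {"iin":{"qr":95,"stw":93,"u":71},"mu":79,"q":{"hm":82,"j":14,"zrl":25},"wla":47,"x":6,"yfm":[60,9,25,72,33,56]}
After op 8 (add /m 84): {"iin":{"qr":95,"stw":93,"u":71},"m":84,"mu":79,"q":{"hm":82,"j":14,"zrl":25},"wla":47,"x":6,"yfm":[60,9,25,72,33,56]}
After op 9 (replace /yfm/5 23): {"iin":{"qr":95,"stw":93,"u":71},"m":84,"mu":79,"q":{"hm":82,"j":14,"zrl":25},"wla":47,"x":6,"yfm":[60,9,25,72,33,23]}
After op 10 (add /q/tm 60): {"iin":{"qr":95,"stw":93,"u":71},"m":84,"mu":79,"q":{"hm":82,"j":14,"tm":60,"zrl":25},"wla":47,"x":6,"yfm":[60,9,25,72,33,23]}
After op 11 (add /yfm/1 34): {"iin":{"qr":95,"stw":93,"u":71},"m":84,"mu":79,"q":{"hm":82,"j":14,"tm":60,"zrl":25},"wla":47,"x":6,"yfm":[60,34,9,25,72,33,23]}
After op 12 (add /wla 37): {"iin":{"qr":95,"stw":93,"u":71},"m":84,"mu":79,"q":{"hm":82,"j":14,"tm":60,"zrl":25},"wla":37,"x":6,"yfm":[60,34,9,25,72,33,23]}
After op 13 (add /q/w 65): {"iin":{"qr":95,"stw":93,"u":71},"m":84,"mu":79,"q":{"hm":82,"j":14,"tm":60,"w":65,"zrl":25},"wla":37,"x":6,"yfm":[60,34,9,25,72,33,23]}
After op 14 (add /q/fb 54): {"iin":{"qr":95,"stw":93,"u":71},"m":84,"mu":79,"q":{"fb":54,"hm":82,"j":14,"tm":60,"w":65,"zrl":25},"wla":37,"x":6,"yfm":[60,34,9,25,72,33,23]}
After op 15 (add /yfm/4 96): {"iin":{"qr":95,"stw":93,"u":71},"m":84,"mu":79,"q":{"fb":54,"hm":82,"j":14,"tm":60,"w":65,"zrl":25},"wla":37,"x":6,"yfm":[60,34,9,25,96,72,33,23]}
After op 16 (add /iin/k 77): {"iin":{"k":77,"qr":95,"stw":93,"u":71},"m":84,"mu":79,"q":{"fb":54,"hm":82,"j":14,"tm":60,"w":65,"zrl":25},"wla":37,"x":6,"yfm":[60,34,9,25,96,72,33,23]}
After op 17 (replace /q/tm 68): {"iin":{"k":77,"qr":95,"stw":93,"u":71},"m":84,"mu":79,"q":{"fb":54,"hm":82,"j":14,"tm":68,"w":65,"zrl":25},"wla":37,"x":6,"yfm":[60,34,9,25,96,72,33,23]}
After op 18 (replace /x 26): {"iin":{"k":77,"qr":95,"stw":93,"u":71},"m":84,"mu":79,"q":{"fb":54,"hm":82,"j":14,"tm":68,"w":65,"zrl":25},"wla":37,"x":26,"yfm":[60,34,9,25,96,72,33,23]}
After op 19 (replace /q/hm 62): {"iin":{"k":77,"qr":95,"stw":93,"u":71},"m":84,"mu":79,"q":{"fb":54,"hm":62,"j":14,"tm":68,"w":65,"zrl":25},"wla":37,"x":26,"yfm":[60,34,9,25,96,72,33,23]}
After op 20 (replace /q/fb 74): {"iin":{"k":77,"qr":95,"stw":93,"u":71},"m":84,"mu":79,"q":{"fb":74,"hm":62,"j":14,"tm":68,"w":65,"zrl":25},"wla":37,"x":26,"yfm":[60,34,9,25,96,72,33,23]}
After op 21 (add /wla 89): {"iin":{"k":77,"qr":95,"stw":93,"u":71},"m":84,"mu":79,"q":{"fb":74,"hm":62,"j":14,"tm":68,"w":65,"zrl":25},"wla":89,"x":26,"yfm":[60,34,9,25,96,72,33,23]}
Size at the root: 7

Answer: 7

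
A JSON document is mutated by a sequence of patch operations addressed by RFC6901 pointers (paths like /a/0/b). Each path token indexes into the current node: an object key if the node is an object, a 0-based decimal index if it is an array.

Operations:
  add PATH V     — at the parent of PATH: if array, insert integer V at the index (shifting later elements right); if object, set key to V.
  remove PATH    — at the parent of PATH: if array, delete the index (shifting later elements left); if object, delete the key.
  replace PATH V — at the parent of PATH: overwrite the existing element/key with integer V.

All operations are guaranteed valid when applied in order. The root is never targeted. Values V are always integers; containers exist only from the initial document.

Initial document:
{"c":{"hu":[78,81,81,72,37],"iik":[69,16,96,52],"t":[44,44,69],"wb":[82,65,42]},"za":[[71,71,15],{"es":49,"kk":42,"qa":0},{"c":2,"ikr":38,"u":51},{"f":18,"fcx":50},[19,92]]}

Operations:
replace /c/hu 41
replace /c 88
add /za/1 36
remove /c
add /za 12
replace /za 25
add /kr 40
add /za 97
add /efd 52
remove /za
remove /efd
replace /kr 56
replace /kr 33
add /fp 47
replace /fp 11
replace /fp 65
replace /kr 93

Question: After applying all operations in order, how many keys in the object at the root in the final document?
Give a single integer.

Answer: 2

Derivation:
After op 1 (replace /c/hu 41): {"c":{"hu":41,"iik":[69,16,96,52],"t":[44,44,69],"wb":[82,65,42]},"za":[[71,71,15],{"es":49,"kk":42,"qa":0},{"c":2,"ikr":38,"u":51},{"f":18,"fcx":50},[19,92]]}
After op 2 (replace /c 88): {"c":88,"za":[[71,71,15],{"es":49,"kk":42,"qa":0},{"c":2,"ikr":38,"u":51},{"f":18,"fcx":50},[19,92]]}
After op 3 (add /za/1 36): {"c":88,"za":[[71,71,15],36,{"es":49,"kk":42,"qa":0},{"c":2,"ikr":38,"u":51},{"f":18,"fcx":50},[19,92]]}
After op 4 (remove /c): {"za":[[71,71,15],36,{"es":49,"kk":42,"qa":0},{"c":2,"ikr":38,"u":51},{"f":18,"fcx":50},[19,92]]}
After op 5 (add /za 12): {"za":12}
After op 6 (replace /za 25): {"za":25}
After op 7 (add /kr 40): {"kr":40,"za":25}
After op 8 (add /za 97): {"kr":40,"za":97}
After op 9 (add /efd 52): {"efd":52,"kr":40,"za":97}
After op 10 (remove /za): {"efd":52,"kr":40}
After op 11 (remove /efd): {"kr":40}
After op 12 (replace /kr 56): {"kr":56}
After op 13 (replace /kr 33): {"kr":33}
After op 14 (add /fp 47): {"fp":47,"kr":33}
After op 15 (replace /fp 11): {"fp":11,"kr":33}
After op 16 (replace /fp 65): {"fp":65,"kr":33}
After op 17 (replace /kr 93): {"fp":65,"kr":93}
Size at the root: 2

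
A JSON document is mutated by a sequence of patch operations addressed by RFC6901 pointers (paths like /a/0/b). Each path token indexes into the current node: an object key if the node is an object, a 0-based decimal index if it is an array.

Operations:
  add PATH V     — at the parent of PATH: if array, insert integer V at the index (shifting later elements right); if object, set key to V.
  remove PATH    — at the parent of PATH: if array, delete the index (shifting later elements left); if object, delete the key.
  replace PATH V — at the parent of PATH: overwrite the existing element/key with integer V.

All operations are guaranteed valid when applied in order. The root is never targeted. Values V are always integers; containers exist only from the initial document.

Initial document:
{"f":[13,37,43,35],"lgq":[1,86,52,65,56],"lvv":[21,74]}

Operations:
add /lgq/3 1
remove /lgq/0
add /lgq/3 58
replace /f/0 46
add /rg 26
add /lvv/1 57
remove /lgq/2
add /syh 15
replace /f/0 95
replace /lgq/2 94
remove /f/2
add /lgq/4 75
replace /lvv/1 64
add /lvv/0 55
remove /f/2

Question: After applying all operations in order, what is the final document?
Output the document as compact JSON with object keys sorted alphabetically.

After op 1 (add /lgq/3 1): {"f":[13,37,43,35],"lgq":[1,86,52,1,65,56],"lvv":[21,74]}
After op 2 (remove /lgq/0): {"f":[13,37,43,35],"lgq":[86,52,1,65,56],"lvv":[21,74]}
After op 3 (add /lgq/3 58): {"f":[13,37,43,35],"lgq":[86,52,1,58,65,56],"lvv":[21,74]}
After op 4 (replace /f/0 46): {"f":[46,37,43,35],"lgq":[86,52,1,58,65,56],"lvv":[21,74]}
After op 5 (add /rg 26): {"f":[46,37,43,35],"lgq":[86,52,1,58,65,56],"lvv":[21,74],"rg":26}
After op 6 (add /lvv/1 57): {"f":[46,37,43,35],"lgq":[86,52,1,58,65,56],"lvv":[21,57,74],"rg":26}
After op 7 (remove /lgq/2): {"f":[46,37,43,35],"lgq":[86,52,58,65,56],"lvv":[21,57,74],"rg":26}
After op 8 (add /syh 15): {"f":[46,37,43,35],"lgq":[86,52,58,65,56],"lvv":[21,57,74],"rg":26,"syh":15}
After op 9 (replace /f/0 95): {"f":[95,37,43,35],"lgq":[86,52,58,65,56],"lvv":[21,57,74],"rg":26,"syh":15}
After op 10 (replace /lgq/2 94): {"f":[95,37,43,35],"lgq":[86,52,94,65,56],"lvv":[21,57,74],"rg":26,"syh":15}
After op 11 (remove /f/2): {"f":[95,37,35],"lgq":[86,52,94,65,56],"lvv":[21,57,74],"rg":26,"syh":15}
After op 12 (add /lgq/4 75): {"f":[95,37,35],"lgq":[86,52,94,65,75,56],"lvv":[21,57,74],"rg":26,"syh":15}
After op 13 (replace /lvv/1 64): {"f":[95,37,35],"lgq":[86,52,94,65,75,56],"lvv":[21,64,74],"rg":26,"syh":15}
After op 14 (add /lvv/0 55): {"f":[95,37,35],"lgq":[86,52,94,65,75,56],"lvv":[55,21,64,74],"rg":26,"syh":15}
After op 15 (remove /f/2): {"f":[95,37],"lgq":[86,52,94,65,75,56],"lvv":[55,21,64,74],"rg":26,"syh":15}

Answer: {"f":[95,37],"lgq":[86,52,94,65,75,56],"lvv":[55,21,64,74],"rg":26,"syh":15}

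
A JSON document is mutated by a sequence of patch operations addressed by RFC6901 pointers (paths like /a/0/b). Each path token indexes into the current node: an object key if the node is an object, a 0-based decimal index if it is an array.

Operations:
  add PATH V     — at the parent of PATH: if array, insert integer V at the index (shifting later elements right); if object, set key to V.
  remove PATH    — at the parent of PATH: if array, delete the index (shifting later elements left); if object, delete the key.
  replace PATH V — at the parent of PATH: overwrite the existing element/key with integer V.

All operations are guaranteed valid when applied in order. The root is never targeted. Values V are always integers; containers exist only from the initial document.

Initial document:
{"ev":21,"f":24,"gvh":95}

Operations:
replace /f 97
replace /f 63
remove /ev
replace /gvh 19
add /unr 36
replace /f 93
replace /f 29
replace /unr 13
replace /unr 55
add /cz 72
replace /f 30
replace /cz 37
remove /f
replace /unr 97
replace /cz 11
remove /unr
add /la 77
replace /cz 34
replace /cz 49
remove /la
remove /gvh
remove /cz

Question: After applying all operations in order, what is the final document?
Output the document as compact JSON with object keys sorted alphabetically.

Answer: {}

Derivation:
After op 1 (replace /f 97): {"ev":21,"f":97,"gvh":95}
After op 2 (replace /f 63): {"ev":21,"f":63,"gvh":95}
After op 3 (remove /ev): {"f":63,"gvh":95}
After op 4 (replace /gvh 19): {"f":63,"gvh":19}
After op 5 (add /unr 36): {"f":63,"gvh":19,"unr":36}
After op 6 (replace /f 93): {"f":93,"gvh":19,"unr":36}
After op 7 (replace /f 29): {"f":29,"gvh":19,"unr":36}
After op 8 (replace /unr 13): {"f":29,"gvh":19,"unr":13}
After op 9 (replace /unr 55): {"f":29,"gvh":19,"unr":55}
After op 10 (add /cz 72): {"cz":72,"f":29,"gvh":19,"unr":55}
After op 11 (replace /f 30): {"cz":72,"f":30,"gvh":19,"unr":55}
After op 12 (replace /cz 37): {"cz":37,"f":30,"gvh":19,"unr":55}
After op 13 (remove /f): {"cz":37,"gvh":19,"unr":55}
After op 14 (replace /unr 97): {"cz":37,"gvh":19,"unr":97}
After op 15 (replace /cz 11): {"cz":11,"gvh":19,"unr":97}
After op 16 (remove /unr): {"cz":11,"gvh":19}
After op 17 (add /la 77): {"cz":11,"gvh":19,"la":77}
After op 18 (replace /cz 34): {"cz":34,"gvh":19,"la":77}
After op 19 (replace /cz 49): {"cz":49,"gvh":19,"la":77}
After op 20 (remove /la): {"cz":49,"gvh":19}
After op 21 (remove /gvh): {"cz":49}
After op 22 (remove /cz): {}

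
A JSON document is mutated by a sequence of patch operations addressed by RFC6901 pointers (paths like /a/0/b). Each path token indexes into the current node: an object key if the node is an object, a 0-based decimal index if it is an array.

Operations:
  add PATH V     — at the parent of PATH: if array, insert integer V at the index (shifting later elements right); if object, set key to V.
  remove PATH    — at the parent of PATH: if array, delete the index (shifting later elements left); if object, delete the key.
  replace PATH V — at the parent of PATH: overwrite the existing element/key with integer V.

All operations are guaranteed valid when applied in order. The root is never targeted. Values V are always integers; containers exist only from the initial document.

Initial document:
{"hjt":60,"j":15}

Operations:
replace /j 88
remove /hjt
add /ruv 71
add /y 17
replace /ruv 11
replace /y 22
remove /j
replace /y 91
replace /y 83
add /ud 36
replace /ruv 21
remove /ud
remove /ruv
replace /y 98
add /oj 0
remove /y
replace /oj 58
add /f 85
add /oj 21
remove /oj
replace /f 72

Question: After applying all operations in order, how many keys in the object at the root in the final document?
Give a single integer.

Answer: 1

Derivation:
After op 1 (replace /j 88): {"hjt":60,"j":88}
After op 2 (remove /hjt): {"j":88}
After op 3 (add /ruv 71): {"j":88,"ruv":71}
After op 4 (add /y 17): {"j":88,"ruv":71,"y":17}
After op 5 (replace /ruv 11): {"j":88,"ruv":11,"y":17}
After op 6 (replace /y 22): {"j":88,"ruv":11,"y":22}
After op 7 (remove /j): {"ruv":11,"y":22}
After op 8 (replace /y 91): {"ruv":11,"y":91}
After op 9 (replace /y 83): {"ruv":11,"y":83}
After op 10 (add /ud 36): {"ruv":11,"ud":36,"y":83}
After op 11 (replace /ruv 21): {"ruv":21,"ud":36,"y":83}
After op 12 (remove /ud): {"ruv":21,"y":83}
After op 13 (remove /ruv): {"y":83}
After op 14 (replace /y 98): {"y":98}
After op 15 (add /oj 0): {"oj":0,"y":98}
After op 16 (remove /y): {"oj":0}
After op 17 (replace /oj 58): {"oj":58}
After op 18 (add /f 85): {"f":85,"oj":58}
After op 19 (add /oj 21): {"f":85,"oj":21}
After op 20 (remove /oj): {"f":85}
After op 21 (replace /f 72): {"f":72}
Size at the root: 1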